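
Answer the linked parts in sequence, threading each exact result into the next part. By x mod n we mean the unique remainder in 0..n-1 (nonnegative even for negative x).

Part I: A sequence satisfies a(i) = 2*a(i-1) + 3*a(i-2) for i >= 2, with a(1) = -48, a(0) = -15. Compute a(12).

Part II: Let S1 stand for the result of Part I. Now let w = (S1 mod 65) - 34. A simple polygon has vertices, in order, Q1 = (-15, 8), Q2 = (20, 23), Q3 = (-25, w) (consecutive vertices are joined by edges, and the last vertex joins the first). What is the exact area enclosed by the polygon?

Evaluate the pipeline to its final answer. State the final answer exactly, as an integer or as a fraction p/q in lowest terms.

215

Part I: a(2) = 2*(-48) + 3*(-15) = -141; iterating: a(2)=-141, a(3)=-426, a(4)=-1275, a(5)=-3828, a(6)=-11481, a(7)=-34446, a(8)=-103335, a(9)=-310008, a(10)=-930021, a(11)=-2790066, a(12)=-8370195; answer -8370195
Part II: S1 = -8370195; w = 16; cross terms: (-15*23 - 20*8)=-505, (20*16 - -25*23)=895, (-25*8 - -15*16)=40; twice the area = |430| = 430; area = 215; answer 215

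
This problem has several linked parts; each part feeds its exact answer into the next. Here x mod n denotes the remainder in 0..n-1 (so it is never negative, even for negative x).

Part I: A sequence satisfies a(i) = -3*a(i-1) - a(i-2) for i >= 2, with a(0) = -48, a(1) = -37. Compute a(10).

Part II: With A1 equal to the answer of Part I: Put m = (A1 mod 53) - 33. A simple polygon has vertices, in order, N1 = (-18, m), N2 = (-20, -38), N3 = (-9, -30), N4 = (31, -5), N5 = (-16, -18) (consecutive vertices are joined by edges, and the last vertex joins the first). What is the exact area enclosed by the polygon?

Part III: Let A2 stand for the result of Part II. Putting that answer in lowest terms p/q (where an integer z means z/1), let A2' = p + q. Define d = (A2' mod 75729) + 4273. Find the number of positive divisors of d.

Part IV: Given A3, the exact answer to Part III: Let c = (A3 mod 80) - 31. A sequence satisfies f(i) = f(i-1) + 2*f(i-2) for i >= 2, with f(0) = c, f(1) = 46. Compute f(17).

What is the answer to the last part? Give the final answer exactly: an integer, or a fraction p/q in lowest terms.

1004916

Part I: a(2) = -3*(-37) - 1*(-48) = 159; iterating: a(2)=159, a(3)=-440, a(4)=1161, a(5)=-3043, a(6)=7968, a(7)=-20861, a(8)=54615, a(9)=-142984, a(10)=374337; answer 374337
Part II: A1 = 374337; m = 18; cross terms: (-18*-38 - -20*18)=1044, (-20*-30 - -9*-38)=258, (-9*-5 - 31*-30)=975, (31*-18 - -16*-5)=-638, (-16*18 - -18*-18)=-612; twice the area = |1027| = 1027; area = 1027/2; answer 1027/2
Part III: A2 = 1027/2; threaded value p + q = 1029; d = 5302; 5302 = 2 * 11 * 241; number of divisors = (1+1) * (1+1) * (1+1) = 8; answer 8
Part IV: A3 = 8; c = -23; f(2) = 1*(46) + 2*(-23) = 0; iterating: f(2)=0, f(3)=92, f(4)=92, f(5)=276, f(6)=460, f(7)=1012, f(8)=1932, f(9)=3956, f(10)=7820, f(11)=15732, f(12)=31372, f(13)=62836, f(14)=125580, f(15)=251252, f(16)=502412, f(17)=1004916; answer 1004916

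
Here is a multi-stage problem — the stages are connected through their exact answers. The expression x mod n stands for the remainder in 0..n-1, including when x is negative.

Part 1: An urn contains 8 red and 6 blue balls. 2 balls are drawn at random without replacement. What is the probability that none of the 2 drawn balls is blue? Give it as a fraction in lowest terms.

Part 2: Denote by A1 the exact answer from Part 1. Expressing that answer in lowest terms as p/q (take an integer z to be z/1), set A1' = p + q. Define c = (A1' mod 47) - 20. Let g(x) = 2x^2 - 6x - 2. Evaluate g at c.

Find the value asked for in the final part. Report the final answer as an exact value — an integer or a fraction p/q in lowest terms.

Part 1: total draws C(14,2) = 91; favorable C(8,2) = 28; P = 4/13; answer 4/13
Part 2: A1 = 4/13; threaded value p + q = 17; c = -3; 2*(-3)^2 - 6*(-3)^1 - 2 = (18) + (18) + (-2) = 34; answer 34

34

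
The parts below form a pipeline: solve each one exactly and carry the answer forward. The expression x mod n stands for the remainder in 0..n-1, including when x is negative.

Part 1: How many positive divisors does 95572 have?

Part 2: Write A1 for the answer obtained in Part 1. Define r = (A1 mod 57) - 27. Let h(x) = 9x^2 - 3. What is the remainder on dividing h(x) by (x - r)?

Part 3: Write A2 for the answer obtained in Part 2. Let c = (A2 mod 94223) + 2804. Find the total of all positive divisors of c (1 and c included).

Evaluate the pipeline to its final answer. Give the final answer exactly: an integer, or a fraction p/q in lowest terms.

Part 1: 95572 = 2^2 * 23893; number of divisors = (2+1) * (1+1) = 6; answer 6
Part 2: A1 = 6; r = -21; remainder = value at the root: 9*(-21)^2 - 3 = (3969) + (-3) = 3966; answer 3966
Part 3: A2 = 3966; c = 6770; 6770 = 2 * 5 * 677; sigma = (1 + 2) * (1 + 5) * (1 + 677) = 3 * 6 * 678 = 12204; answer 12204

12204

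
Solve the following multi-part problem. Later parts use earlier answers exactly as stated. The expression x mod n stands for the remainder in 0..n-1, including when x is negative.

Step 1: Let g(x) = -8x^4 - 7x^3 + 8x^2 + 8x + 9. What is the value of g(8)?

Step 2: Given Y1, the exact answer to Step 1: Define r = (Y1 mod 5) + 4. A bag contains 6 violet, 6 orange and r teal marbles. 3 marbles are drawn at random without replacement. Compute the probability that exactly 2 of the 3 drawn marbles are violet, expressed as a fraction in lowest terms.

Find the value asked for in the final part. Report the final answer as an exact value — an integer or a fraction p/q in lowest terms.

65/323

Step 1: -8*(8)^4 - 7*(8)^3 + 8*(8)^2 + 8*(8)^1 + 9 = (-32768) + (-3584) + (512) + (64) + (9) = -35767; answer -35767
Step 2: Y1 = -35767; r = 7; total draws C(19,3) = 969; favorable C(6,2)*C(13,1) = 195; P = 65/323; answer 65/323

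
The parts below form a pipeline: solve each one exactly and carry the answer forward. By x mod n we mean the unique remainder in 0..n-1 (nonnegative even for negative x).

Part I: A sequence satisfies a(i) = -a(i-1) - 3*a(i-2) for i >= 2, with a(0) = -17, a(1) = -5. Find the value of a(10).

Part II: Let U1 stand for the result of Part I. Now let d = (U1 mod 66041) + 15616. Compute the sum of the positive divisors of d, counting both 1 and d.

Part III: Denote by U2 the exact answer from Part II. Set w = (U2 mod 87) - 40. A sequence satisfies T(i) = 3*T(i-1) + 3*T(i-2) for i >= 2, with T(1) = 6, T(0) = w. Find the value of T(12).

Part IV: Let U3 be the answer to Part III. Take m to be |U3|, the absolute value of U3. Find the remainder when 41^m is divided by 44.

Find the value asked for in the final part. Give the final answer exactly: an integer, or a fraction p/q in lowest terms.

Part I: a(2) = -1*(-5) - 3*(-17) = 56; iterating: a(2)=56, a(3)=-41, a(4)=-127, a(5)=250, a(6)=131, a(7)=-881, a(8)=488, a(9)=2155, a(10)=-3619; answer -3619
Part II: U1 = -3619; d = 78038; 78038 = 2 * 39019; sigma = (1 + 2) * (1 + 39019) = 3 * 39020 = 117060; answer 117060
Part III: U2 = 117060; w = 5; T(2) = 3*(6) + 3*(5) = 33; iterating: T(2)=33, T(3)=117, T(4)=450, T(5)=1701, T(6)=6453, T(7)=24462, T(8)=92745, T(9)=351621, T(10)=1333098, T(11)=5054157, T(12)=19161765; answer 19161765
Part IV: U3 = 19161765; m = 19161765; squarings mod 44: 41^1=41, 41^2=9, 41^4=37, 41^8=5, 41^16=25, 41^32=9, 41^64=37, 41^128=5, 41^256=25, 41^512=9, 41^1024=37, 41^2048=5, 41^4096=25, 41^8192=9, 41^16384=37, 41^32768=5, 41^65536=25, 41^131072=9, 41^262144=37, 41^524288=5, 41^1048576=25, 41^2097152=9, 41^4194304=37, 41^8388608=5, 41^16777216=25; 41^19161765 = 41^1 * 41^4 * 41^32 * 41^128 * 41^512 * 41^8192 * 41^16384 * 41^262144 * 41^2097152 * 41^16777216 = 21 (mod 44); answer 21

21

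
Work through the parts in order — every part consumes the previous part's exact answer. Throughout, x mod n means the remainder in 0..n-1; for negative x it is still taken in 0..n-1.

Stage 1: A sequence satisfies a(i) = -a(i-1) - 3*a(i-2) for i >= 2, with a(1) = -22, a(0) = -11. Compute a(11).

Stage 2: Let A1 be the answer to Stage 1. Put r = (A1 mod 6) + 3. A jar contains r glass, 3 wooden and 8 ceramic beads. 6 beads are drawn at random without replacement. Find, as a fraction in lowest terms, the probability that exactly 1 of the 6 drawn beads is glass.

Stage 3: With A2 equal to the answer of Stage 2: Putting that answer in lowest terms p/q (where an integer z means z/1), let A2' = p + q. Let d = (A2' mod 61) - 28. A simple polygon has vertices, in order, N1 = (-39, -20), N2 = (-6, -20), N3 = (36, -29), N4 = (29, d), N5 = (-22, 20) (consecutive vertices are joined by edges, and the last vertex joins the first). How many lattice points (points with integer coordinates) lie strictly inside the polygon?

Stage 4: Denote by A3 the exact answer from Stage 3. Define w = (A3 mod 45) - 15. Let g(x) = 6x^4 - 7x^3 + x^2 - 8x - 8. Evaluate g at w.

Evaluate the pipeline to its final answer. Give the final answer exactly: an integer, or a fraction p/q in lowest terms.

1102324

Stage 1: a(2) = -1*(-22) - 3*(-11) = 55; iterating: a(2)=55, a(3)=11, a(4)=-176, a(5)=143, a(6)=385, a(7)=-814, a(8)=-341, a(9)=2783, a(10)=-1760, a(11)=-6589; answer -6589
Stage 2: A1 = -6589; r = 8; total draws C(19,6) = 27132; favorable C(8,1)*C(11,5) = 3696; P = 44/323; answer 44/323
Stage 3: A2 = 44/323; threaded value p + q = 367; d = -27; cross terms: (-39*-20 - -6*-20)=660, (-6*-29 - 36*-20)=894, (36*-27 - 29*-29)=-131, (29*20 - -22*-27)=-14, (-22*-20 - -39*20)=1220; twice the area = |2629| = 2629; area = 2629/2; boundary points = 33 + 3 + 1 + 1 + 1 = 39; strictly interior points = area - boundary/2 + 1 = 1296; answer 1296
Stage 4: A3 = 1296; w = 21; 6*(21)^4 - 7*(21)^3 + 1*(21)^2 - 8*(21)^1 - 8 = (1166886) + (-64827) + (441) + (-168) + (-8) = 1102324; answer 1102324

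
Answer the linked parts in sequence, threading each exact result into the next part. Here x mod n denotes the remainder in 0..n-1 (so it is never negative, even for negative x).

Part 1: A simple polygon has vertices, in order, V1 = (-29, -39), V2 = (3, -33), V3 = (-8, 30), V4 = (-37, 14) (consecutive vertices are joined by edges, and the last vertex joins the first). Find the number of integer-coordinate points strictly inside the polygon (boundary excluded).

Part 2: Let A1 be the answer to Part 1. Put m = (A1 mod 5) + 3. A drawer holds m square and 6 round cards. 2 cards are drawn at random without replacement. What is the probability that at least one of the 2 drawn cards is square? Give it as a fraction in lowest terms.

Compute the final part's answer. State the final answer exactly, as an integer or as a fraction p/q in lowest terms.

8/11

Part 1: cross terms: (-29*-33 - 3*-39)=1074, (3*30 - -8*-33)=-174, (-8*14 - -37*30)=998, (-37*-39 - -29*14)=1849; twice the area = |3747| = 3747; area = 3747/2; boundary points = 2 + 1 + 1 + 1 = 5; strictly interior points = area - boundary/2 + 1 = 1872; answer 1872
Part 2: A1 = 1872; m = 5; total draws C(11,2) = 55; complement C(6,2) = 15; favorable 55 - 15 = 40; P = 8/11; answer 8/11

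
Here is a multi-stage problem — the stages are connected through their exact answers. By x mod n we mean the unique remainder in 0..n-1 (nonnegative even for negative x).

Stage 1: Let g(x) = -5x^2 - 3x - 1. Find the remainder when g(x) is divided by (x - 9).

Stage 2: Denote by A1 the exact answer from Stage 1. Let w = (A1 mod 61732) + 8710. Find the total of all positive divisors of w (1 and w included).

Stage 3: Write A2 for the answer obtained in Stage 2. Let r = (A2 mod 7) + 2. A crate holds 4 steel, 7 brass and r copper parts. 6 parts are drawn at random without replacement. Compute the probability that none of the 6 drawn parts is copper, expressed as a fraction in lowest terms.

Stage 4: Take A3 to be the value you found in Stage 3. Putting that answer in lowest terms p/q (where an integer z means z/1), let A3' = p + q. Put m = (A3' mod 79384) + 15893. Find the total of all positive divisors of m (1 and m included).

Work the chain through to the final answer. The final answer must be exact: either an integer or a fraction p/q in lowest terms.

Stage 1: remainder = value at the root: -5*(9)^2 - 3*(9)^1 - 1 = (-405) + (-27) + (-1) = -433; answer -433
Stage 2: A1 = -433; w = 70009; 70009 is prime, so its only divisors are 1 and 70009; sigma = 1 + 70009 = 70010; answer 70010
Stage 3: A2 = 70010; r = 5; total draws C(16,6) = 8008; favorable C(11,6) = 462; P = 3/52; answer 3/52
Stage 4: A3 = 3/52; threaded value p + q = 55; m = 15948; 15948 = 2^2 * 3^2 * 443; sigma = (1 + 2 + 4) * (1 + 3 + 9) * (1 + 443) = 7 * 13 * 444 = 40404; answer 40404

40404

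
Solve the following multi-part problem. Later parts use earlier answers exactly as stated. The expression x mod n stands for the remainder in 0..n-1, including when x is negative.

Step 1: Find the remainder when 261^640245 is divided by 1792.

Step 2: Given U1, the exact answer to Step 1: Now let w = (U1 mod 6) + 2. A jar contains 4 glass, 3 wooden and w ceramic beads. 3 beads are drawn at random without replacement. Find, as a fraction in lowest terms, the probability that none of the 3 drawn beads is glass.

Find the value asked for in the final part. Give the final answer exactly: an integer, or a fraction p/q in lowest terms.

Step 1: squarings mod 1792: 261^1=261, 261^2=25, 261^4=625, 261^8=1761, 261^16=961, 261^32=641, 261^64=513, 261^128=1537, 261^256=513, 261^512=1537, 261^1024=513, 261^2048=1537, 261^4096=513, 261^8192=1537, 261^16384=513, 261^32768=1537, 261^65536=513, 261^131072=1537, 261^262144=513, 261^524288=1537; 261^640245 = 261^1 * 261^4 * 261^16 * 261^32 * 261^64 * 261^128 * 261^1024 * 261^16384 * 261^32768 * 261^65536 * 261^524288 = 1653 (mod 1792); answer 1653
Step 2: U1 = 1653; w = 5; total draws C(12,3) = 220; favorable C(8,3) = 56; P = 14/55; answer 14/55

14/55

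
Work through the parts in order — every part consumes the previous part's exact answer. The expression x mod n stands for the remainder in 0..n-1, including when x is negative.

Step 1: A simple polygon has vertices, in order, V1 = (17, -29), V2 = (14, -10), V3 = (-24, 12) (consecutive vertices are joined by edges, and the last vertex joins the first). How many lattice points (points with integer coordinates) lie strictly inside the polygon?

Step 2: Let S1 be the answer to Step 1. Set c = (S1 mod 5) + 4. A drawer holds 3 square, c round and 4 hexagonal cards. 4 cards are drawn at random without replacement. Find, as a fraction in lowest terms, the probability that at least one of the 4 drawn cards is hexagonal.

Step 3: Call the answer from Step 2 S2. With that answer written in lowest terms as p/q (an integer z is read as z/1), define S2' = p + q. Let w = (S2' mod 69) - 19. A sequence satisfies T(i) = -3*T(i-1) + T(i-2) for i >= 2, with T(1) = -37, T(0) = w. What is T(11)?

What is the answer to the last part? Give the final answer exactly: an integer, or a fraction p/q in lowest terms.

Step 1: cross terms: (17*-10 - 14*-29)=236, (14*12 - -24*-10)=-72, (-24*-29 - 17*12)=492; twice the area = |656| = 656; area = 328; boundary points = 1 + 2 + 41 = 44; strictly interior points = area - boundary/2 + 1 = 307; answer 307
Step 2: S1 = 307; c = 6; total draws C(13,4) = 715; complement C(9,4) = 126; favorable 715 - 126 = 589; P = 589/715; answer 589/715
Step 3: S2 = 589/715; threaded value p + q = 1304; w = 43; T(2) = -3*(-37) + 1*(43) = 154; iterating: T(2)=154, T(3)=-499, T(4)=1651, T(5)=-5452, T(6)=18007, T(7)=-59473, T(8)=196426, T(9)=-648751, T(10)=2142679, T(11)=-7076788; answer -7076788

-7076788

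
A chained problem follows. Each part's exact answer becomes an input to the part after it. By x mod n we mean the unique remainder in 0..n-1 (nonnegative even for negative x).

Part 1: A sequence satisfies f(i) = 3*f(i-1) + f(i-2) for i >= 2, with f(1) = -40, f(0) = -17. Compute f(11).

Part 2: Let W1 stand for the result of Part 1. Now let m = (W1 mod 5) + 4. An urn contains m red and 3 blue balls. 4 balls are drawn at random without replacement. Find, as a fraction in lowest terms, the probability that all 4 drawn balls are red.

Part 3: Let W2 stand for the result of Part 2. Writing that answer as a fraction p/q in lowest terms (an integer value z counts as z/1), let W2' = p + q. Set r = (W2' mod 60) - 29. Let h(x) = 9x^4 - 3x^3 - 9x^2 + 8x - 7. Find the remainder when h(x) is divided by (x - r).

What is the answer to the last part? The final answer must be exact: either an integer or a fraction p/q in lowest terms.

Part 1: f(2) = 3*(-40) + 1*(-17) = -137; iterating: f(2)=-137, f(3)=-451, f(4)=-1490, f(5)=-4921, f(6)=-16253, f(7)=-53680, f(8)=-177293, f(9)=-585559, f(10)=-1933970, f(11)=-6387469; answer -6387469
Part 2: W1 = -6387469; m = 5; total draws C(8,4) = 70; favorable C(5,4) = 5; P = 1/14; answer 1/14
Part 3: W2 = 1/14; threaded value p + q = 15; r = -14; remainder = value at the root: 9*(-14)^4 - 3*(-14)^3 - 9*(-14)^2 + 8*(-14)^1 - 7 = (345744) + (8232) + (-1764) + (-112) + (-7) = 352093; answer 352093

352093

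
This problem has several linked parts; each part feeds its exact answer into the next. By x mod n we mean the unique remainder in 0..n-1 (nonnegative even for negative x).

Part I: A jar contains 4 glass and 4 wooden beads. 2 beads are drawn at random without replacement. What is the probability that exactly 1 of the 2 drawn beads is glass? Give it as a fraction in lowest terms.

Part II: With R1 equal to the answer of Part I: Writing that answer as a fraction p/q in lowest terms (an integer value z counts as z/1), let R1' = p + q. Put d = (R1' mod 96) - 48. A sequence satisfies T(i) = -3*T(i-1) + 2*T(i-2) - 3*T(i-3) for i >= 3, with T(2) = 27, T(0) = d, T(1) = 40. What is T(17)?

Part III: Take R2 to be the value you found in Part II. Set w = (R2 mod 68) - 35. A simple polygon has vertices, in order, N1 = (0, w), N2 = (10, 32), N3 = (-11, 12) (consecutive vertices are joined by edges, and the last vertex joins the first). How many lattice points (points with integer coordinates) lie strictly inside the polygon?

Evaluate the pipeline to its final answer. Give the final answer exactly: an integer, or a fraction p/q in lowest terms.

89

Part I: total draws C(8,2) = 28; favorable C(4,1)*C(4,1) = 16; P = 4/7; answer 4/7
Part II: R1 = 4/7; threaded value p + q = 11; d = -37; T(3) = -3*(27) + 2*(40) - 3*(-37) = 110; iterating: T(3)=110, T(4)=-396, T(5)=1327, T(6)=-5103, T(7)=19151, T(8)=-71640, T(9)=268531, T(10)=-1006326, T(11)=3770960, T(12)=-14131125, T(13)=52954273, T(14)=-198437949, T(15)=743615768, T(16)=-2786586021, T(17)=10442303446; answer 10442303446
Part III: R2 = 10442303446; w = 31; cross terms: (0*32 - 10*31)=-310, (10*12 - -11*32)=472, (-11*31 - 0*12)=-341; twice the area = |-179| = 179; area = 179/2; boundary points = 1 + 1 + 1 = 3; strictly interior points = area - boundary/2 + 1 = 89; answer 89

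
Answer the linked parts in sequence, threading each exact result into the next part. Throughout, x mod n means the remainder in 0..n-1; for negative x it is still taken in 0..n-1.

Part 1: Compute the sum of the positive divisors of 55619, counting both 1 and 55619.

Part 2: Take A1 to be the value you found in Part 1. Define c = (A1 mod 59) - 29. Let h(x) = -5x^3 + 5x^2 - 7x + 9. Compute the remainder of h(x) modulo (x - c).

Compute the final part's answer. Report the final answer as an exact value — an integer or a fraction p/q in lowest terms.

Part 1: 55619 is prime, so its only divisors are 1 and 55619; sigma = 1 + 55619 = 55620; answer 55620
Part 2: A1 = 55620; c = 13; remainder = value at the root: -5*(13)^3 + 5*(13)^2 - 7*(13)^1 + 9 = (-10985) + (845) + (-91) + (9) = -10222; answer -10222

-10222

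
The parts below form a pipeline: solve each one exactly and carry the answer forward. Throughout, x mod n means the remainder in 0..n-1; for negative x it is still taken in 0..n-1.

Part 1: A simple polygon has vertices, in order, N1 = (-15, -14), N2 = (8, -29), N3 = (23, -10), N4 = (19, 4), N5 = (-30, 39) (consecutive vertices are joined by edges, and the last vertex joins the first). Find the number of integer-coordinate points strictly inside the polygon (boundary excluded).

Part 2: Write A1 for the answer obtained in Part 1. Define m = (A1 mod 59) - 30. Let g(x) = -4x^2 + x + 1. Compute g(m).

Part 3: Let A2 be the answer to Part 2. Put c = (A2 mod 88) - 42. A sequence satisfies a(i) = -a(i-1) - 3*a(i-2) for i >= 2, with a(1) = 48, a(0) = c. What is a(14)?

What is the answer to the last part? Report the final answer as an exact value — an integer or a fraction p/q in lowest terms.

51792

Part 1: cross terms: (-15*-29 - 8*-14)=547, (8*-10 - 23*-29)=587, (23*4 - 19*-10)=282, (19*39 - -30*4)=861, (-30*-14 - -15*39)=1005; twice the area = |3282| = 3282; area = 1641; boundary points = 1 + 1 + 2 + 7 + 1 = 12; strictly interior points = area - boundary/2 + 1 = 1636; answer 1636
Part 2: A1 = 1636; m = 13; -4*(13)^2 + 1*(13)^1 + 1 = (-676) + (13) + (1) = -662; answer -662
Part 3: A2 = -662; c = 0; a(2) = -1*(48) - 3*(0) = -48; iterating: a(2)=-48, a(3)=-96, a(4)=240, a(5)=48, a(6)=-768, a(7)=624, a(8)=1680, a(9)=-3552, a(10)=-1488, a(11)=12144, a(12)=-7680, a(13)=-28752, a(14)=51792; answer 51792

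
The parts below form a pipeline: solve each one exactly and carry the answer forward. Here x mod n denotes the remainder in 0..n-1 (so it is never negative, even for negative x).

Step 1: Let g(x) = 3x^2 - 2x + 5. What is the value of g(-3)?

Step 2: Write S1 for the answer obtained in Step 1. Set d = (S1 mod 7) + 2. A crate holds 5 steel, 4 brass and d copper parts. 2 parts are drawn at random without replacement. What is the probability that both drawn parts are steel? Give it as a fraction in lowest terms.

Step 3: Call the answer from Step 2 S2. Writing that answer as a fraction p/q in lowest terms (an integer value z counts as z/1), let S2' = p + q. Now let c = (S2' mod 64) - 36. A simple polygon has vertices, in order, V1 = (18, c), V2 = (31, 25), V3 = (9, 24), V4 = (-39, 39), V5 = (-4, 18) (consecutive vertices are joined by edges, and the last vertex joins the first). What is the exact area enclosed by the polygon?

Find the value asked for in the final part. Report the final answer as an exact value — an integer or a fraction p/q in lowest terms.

1351/2

Step 1: 3*(-3)^2 - 2*(-3)^1 + 5 = (27) + (6) + (5) = 38; answer 38
Step 2: S1 = 38; d = 5; total draws C(14,2) = 91; favorable C(5,2) = 10; P = 10/91; answer 10/91
Step 3: S2 = 10/91; threaded value p + q = 101; c = 1; cross terms: (18*25 - 31*1)=419, (31*24 - 9*25)=519, (9*39 - -39*24)=1287, (-39*18 - -4*39)=-546, (-4*1 - 18*18)=-328; twice the area = |1351| = 1351; area = 1351/2; answer 1351/2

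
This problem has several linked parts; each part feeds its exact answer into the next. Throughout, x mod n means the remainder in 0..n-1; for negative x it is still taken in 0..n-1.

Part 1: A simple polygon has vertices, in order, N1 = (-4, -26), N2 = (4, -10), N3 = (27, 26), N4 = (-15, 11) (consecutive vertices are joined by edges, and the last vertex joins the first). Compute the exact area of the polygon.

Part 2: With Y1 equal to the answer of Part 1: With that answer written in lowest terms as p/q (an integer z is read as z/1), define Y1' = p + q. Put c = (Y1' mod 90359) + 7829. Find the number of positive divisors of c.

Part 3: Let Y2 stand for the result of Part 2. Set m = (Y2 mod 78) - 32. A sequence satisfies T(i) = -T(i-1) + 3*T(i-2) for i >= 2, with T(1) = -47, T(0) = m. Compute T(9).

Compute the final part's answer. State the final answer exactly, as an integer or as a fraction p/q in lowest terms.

-8252

Part 1: cross terms: (-4*-10 - 4*-26)=144, (4*26 - 27*-10)=374, (27*11 - -15*26)=687, (-15*-26 - -4*11)=434; twice the area = |1639| = 1639; area = 1639/2; answer 1639/2
Part 2: Y1 = 1639/2; threaded value p + q = 1641; c = 9470; 9470 = 2 * 5 * 947; number of divisors = (1+1) * (1+1) * (1+1) = 8; answer 8
Part 3: Y2 = 8; m = -24; T(2) = -1*(-47) + 3*(-24) = -25; iterating: T(2)=-25, T(3)=-116, T(4)=41, T(5)=-389, T(6)=512, T(7)=-1679, T(8)=3215, T(9)=-8252; answer -8252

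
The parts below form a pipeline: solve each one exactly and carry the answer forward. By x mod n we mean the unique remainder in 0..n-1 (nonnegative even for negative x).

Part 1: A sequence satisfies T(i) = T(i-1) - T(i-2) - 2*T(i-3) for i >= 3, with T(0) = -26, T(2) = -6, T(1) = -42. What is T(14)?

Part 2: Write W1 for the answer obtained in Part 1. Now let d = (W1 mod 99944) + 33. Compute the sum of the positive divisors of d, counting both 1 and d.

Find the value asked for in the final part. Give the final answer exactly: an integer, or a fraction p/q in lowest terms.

92184

Part 1: T(3) = 1*(-6) - 1*(-42) - 2*(-26) = 88; iterating: T(3)=88, T(4)=178, T(5)=102, T(6)=-252, T(7)=-710, T(8)=-662, T(9)=552, T(10)=2634, T(11)=3406, T(12)=-332, T(13)=-9006, T(14)=-15486; answer -15486
Part 2: W1 = -15486; d = 84491; 84491 = 11 * 7681; sigma = (1 + 11) * (1 + 7681) = 12 * 7682 = 92184; answer 92184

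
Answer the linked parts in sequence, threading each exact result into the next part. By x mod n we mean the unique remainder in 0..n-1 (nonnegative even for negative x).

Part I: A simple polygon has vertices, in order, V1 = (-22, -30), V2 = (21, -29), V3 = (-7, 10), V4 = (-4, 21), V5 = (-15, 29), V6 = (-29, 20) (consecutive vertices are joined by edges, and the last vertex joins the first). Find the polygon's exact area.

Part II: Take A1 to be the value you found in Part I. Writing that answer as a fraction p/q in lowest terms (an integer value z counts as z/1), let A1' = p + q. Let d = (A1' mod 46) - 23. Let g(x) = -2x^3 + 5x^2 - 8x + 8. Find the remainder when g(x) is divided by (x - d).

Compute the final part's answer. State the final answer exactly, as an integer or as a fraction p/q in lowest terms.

27171

Part I: cross terms: (-22*-29 - 21*-30)=1268, (21*10 - -7*-29)=7, (-7*21 - -4*10)=-107, (-4*29 - -15*21)=199, (-15*20 - -29*29)=541, (-29*-30 - -22*20)=1310; twice the area = |3218| = 3218; area = 1609; answer 1609
Part II: A1 = 1609; threaded value p + q = 1610; d = -23; remainder = value at the root: -2*(-23)^3 + 5*(-23)^2 - 8*(-23)^1 + 8 = (24334) + (2645) + (184) + (8) = 27171; answer 27171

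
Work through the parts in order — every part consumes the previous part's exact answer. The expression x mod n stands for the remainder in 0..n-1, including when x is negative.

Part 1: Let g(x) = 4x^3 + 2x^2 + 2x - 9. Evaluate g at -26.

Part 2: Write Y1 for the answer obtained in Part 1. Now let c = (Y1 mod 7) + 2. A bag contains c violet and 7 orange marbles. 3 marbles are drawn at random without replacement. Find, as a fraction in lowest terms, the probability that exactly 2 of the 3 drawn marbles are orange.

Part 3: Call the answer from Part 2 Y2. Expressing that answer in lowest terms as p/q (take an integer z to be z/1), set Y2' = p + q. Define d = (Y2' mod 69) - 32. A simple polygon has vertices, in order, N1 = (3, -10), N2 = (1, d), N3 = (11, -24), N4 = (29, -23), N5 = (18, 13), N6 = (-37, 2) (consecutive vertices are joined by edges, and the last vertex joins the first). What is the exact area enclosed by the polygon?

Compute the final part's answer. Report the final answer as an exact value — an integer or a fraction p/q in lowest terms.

2333/2

Part 1: 4*(-26)^3 + 2*(-26)^2 + 2*(-26)^1 - 9 = (-70304) + (1352) + (-52) + (-9) = -69013; answer -69013
Part 2: Y1 = -69013; c = 2; total draws C(9,3) = 84; favorable C(7,2)*C(2,1) = 42; P = 1/2; answer 1/2
Part 3: Y2 = 1/2; threaded value p + q = 3; d = -29; cross terms: (3*-29 - 1*-10)=-77, (1*-24 - 11*-29)=295, (11*-23 - 29*-24)=443, (29*13 - 18*-23)=791, (18*2 - -37*13)=517, (-37*-10 - 3*2)=364; twice the area = |2333| = 2333; area = 2333/2; answer 2333/2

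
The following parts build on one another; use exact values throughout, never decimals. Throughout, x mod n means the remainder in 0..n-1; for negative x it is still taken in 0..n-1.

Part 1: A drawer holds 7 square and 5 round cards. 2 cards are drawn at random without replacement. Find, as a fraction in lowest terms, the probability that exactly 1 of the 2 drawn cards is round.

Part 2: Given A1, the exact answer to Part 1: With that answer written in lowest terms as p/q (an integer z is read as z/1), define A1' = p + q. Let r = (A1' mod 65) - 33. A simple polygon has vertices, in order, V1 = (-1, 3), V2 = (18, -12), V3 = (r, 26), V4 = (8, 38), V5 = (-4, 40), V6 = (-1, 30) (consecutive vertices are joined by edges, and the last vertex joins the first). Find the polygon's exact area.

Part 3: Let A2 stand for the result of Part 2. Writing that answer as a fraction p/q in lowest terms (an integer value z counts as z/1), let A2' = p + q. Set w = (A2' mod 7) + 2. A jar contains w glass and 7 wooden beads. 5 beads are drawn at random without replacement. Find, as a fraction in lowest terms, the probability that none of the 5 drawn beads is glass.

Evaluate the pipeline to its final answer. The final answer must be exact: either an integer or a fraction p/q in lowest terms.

Part 1: total draws C(12,2) = 66; favorable C(5,1)*C(7,1) = 35; P = 35/66; answer 35/66
Part 2: A1 = 35/66; threaded value p + q = 101; r = 3; cross terms: (-1*-12 - 18*3)=-42, (18*26 - 3*-12)=504, (3*38 - 8*26)=-94, (8*40 - -4*38)=472, (-4*30 - -1*40)=-80, (-1*3 - -1*30)=27; twice the area = |787| = 787; area = 787/2; answer 787/2
Part 3: A2 = 787/2; threaded value p + q = 789; w = 7; total draws C(14,5) = 2002; favorable C(7,5) = 21; P = 3/286; answer 3/286

3/286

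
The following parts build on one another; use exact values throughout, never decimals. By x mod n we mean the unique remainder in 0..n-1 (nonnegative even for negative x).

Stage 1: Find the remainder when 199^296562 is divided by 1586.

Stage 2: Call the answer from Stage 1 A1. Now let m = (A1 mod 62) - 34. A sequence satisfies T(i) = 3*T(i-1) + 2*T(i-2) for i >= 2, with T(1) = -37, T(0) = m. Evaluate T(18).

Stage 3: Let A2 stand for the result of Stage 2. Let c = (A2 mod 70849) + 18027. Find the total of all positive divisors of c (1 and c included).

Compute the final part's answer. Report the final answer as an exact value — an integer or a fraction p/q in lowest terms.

77400

Stage 1: squarings mod 1586: 199^1=199, 199^2=1537, 199^4=815, 199^8=1277, 199^16=321, 199^32=1537, 199^64=815, 199^128=1277, 199^256=321, 199^512=1537, 199^1024=815, 199^2048=1277, 199^4096=321, 199^8192=1537, 199^16384=815, 199^32768=1277, 199^65536=321, 199^131072=1537, 199^262144=815; 199^296562 = 199^2 * 199^16 * 199^32 * 199^64 * 199^512 * 199^1024 * 199^32768 * 199^262144 = 339 (mod 1586); answer 339
Stage 2: A1 = 339; m = -5; T(2) = 3*(-37) + 2*(-5) = -121; iterating: T(2)=-121, T(3)=-437, T(4)=-1553, T(5)=-5533, T(6)=-19705, T(7)=-70181, T(8)=-249953, T(9)=-890221, T(10)=-3170569, T(11)=-11292149, T(12)=-40217585, T(13)=-143237053, T(14)=-510146329, T(15)=-1816913093, T(16)=-6471031937, T(17)=-23046921997, T(18)=-82082829865; answer -82082829865
Stage 3: A2 = -82082829865; c = 76451; 76451 = 89 * 859; sigma = (1 + 89) * (1 + 859) = 90 * 860 = 77400; answer 77400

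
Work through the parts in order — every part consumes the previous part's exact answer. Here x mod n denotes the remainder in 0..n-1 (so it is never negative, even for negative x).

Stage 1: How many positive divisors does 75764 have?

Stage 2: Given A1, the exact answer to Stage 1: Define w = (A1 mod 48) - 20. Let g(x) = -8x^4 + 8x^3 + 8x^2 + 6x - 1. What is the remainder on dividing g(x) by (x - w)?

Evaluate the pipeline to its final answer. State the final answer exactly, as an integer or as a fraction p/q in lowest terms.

Stage 1: 75764 = 2^2 * 13 * 31 * 47; number of divisors = (2+1) * (1+1) * (1+1) * (1+1) = 24; answer 24
Stage 2: A1 = 24; w = 4; remainder = value at the root: -8*(4)^4 + 8*(4)^3 + 8*(4)^2 + 6*(4)^1 - 1 = (-2048) + (512) + (128) + (24) + (-1) = -1385; answer -1385

-1385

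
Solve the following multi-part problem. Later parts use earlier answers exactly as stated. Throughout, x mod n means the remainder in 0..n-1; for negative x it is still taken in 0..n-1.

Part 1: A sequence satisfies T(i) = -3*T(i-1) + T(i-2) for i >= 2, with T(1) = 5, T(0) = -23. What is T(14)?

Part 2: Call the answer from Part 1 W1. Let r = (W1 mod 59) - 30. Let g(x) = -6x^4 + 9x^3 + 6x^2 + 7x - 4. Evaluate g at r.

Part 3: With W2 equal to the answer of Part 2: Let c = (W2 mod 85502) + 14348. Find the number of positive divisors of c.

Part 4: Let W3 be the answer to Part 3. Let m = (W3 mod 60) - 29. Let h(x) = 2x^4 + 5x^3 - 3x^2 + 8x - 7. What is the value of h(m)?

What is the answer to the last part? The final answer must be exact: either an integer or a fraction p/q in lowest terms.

Part 1: T(2) = -3*(5) + 1*(-23) = -38; iterating: T(2)=-38, T(3)=119, T(4)=-395, T(5)=1304, T(6)=-4307, T(7)=14225, T(8)=-46982, T(9)=155171, T(10)=-512495, T(11)=1692656, T(12)=-5590463, T(13)=18464045, T(14)=-60982598; answer -60982598
Part 2: W1 = -60982598; r = 8; -6*(8)^4 + 9*(8)^3 + 6*(8)^2 + 7*(8)^1 - 4 = (-24576) + (4608) + (384) + (56) + (-4) = -19532; answer -19532
Part 3: W2 = -19532; c = 80318; 80318 = 2 * 7 * 5737; number of divisors = (1+1) * (1+1) * (1+1) = 8; answer 8
Part 4: W3 = 8; m = -21; 2*(-21)^4 + 5*(-21)^3 - 3*(-21)^2 + 8*(-21)^1 - 7 = (388962) + (-46305) + (-1323) + (-168) + (-7) = 341159; answer 341159

341159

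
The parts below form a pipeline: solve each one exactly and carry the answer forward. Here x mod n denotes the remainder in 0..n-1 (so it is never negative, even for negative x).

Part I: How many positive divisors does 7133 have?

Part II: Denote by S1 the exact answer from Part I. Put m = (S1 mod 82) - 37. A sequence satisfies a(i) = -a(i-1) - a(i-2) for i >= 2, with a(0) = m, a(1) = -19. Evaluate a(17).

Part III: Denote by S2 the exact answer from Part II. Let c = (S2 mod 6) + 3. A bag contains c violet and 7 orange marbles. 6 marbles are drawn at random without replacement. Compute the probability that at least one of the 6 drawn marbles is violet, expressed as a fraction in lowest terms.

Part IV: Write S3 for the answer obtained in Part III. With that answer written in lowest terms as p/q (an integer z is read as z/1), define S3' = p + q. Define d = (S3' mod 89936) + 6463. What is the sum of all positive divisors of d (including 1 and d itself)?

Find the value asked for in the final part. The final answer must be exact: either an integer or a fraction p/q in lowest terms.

22320

Part I: 7133 = 7 * 1019; number of divisors = (1+1) * (1+1) = 4; answer 4
Part II: S1 = 4; m = -33; a(2) = -1*(-19) - 1*(-33) = 52; iterating: a(2)=52, a(3)=-33, a(4)=-19, a(5)=52, a(6)=-33, a(7)=-19, a(8)=52, a(9)=-33, a(10)=-19, a(11)=52, a(12)=-33, a(13)=-19, a(14)=52, a(15)=-33, a(16)=-19, a(17)=52; answer 52
Part III: S2 = 52; c = 7; total draws C(14,6) = 3003; complement C(7,6) = 7; favorable 3003 - 7 = 2996; P = 428/429; answer 428/429
Part IV: S3 = 428/429; threaded value p + q = 857; d = 7320; 7320 = 2^3 * 3 * 5 * 61; sigma = (1 + 2 + 4 + 8) * (1 + 3) * (1 + 5) * (1 + 61) = 15 * 4 * 6 * 62 = 22320; answer 22320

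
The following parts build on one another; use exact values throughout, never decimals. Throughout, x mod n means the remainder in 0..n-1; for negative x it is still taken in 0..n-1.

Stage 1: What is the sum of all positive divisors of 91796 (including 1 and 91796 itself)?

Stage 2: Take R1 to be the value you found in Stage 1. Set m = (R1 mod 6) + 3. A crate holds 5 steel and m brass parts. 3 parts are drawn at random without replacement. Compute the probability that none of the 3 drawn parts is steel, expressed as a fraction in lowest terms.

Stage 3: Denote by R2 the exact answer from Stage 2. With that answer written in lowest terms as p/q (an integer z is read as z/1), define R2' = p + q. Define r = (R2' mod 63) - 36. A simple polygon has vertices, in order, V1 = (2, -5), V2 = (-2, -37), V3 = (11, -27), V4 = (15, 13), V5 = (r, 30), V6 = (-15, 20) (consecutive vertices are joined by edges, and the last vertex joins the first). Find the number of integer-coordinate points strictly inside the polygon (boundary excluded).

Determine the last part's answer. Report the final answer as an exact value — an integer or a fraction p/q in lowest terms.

Stage 1: 91796 = 2^2 * 53 * 433; sigma = (1 + 2 + 4) * (1 + 53) * (1 + 433) = 7 * 54 * 434 = 164052; answer 164052
Stage 2: R1 = 164052; m = 3; total draws C(8,3) = 56; favorable C(3,3) = 1; P = 1/56; answer 1/56
Stage 3: R2 = 1/56; threaded value p + q = 57; r = 21; cross terms: (2*-37 - -2*-5)=-84, (-2*-27 - 11*-37)=461, (11*13 - 15*-27)=548, (15*30 - 21*13)=177, (21*20 - -15*30)=870, (-15*-5 - 2*20)=35; twice the area = |2007| = 2007; area = 2007/2; boundary points = 4 + 1 + 4 + 1 + 2 + 1 = 13; strictly interior points = area - boundary/2 + 1 = 998; answer 998

998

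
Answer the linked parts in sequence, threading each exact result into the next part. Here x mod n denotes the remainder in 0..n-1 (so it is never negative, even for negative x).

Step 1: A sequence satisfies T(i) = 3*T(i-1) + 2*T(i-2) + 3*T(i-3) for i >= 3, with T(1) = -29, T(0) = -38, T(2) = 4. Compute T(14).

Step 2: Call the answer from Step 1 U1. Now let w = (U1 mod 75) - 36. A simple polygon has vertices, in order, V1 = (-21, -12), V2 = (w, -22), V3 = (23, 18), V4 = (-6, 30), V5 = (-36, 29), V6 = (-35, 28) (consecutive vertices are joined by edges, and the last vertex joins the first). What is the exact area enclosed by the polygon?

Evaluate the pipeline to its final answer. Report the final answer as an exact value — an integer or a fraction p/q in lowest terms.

2907/2

Step 1: T(3) = 3*(4) + 2*(-29) + 3*(-38) = -160; iterating: T(3)=-160, T(4)=-559, T(5)=-1985, T(6)=-7553, T(7)=-28306, T(8)=-105979, T(9)=-397208, T(10)=-1488500, T(11)=-5577853, T(12)=-20902183, T(13)=-78327755, T(14)=-293521190; answer -293521190
Step 2: U1 = -293521190; w = -26; cross terms: (-21*-22 - -26*-12)=150, (-26*18 - 23*-22)=38, (23*30 - -6*18)=798, (-6*29 - -36*30)=906, (-36*28 - -35*29)=7, (-35*-12 - -21*28)=1008; twice the area = |2907| = 2907; area = 2907/2; answer 2907/2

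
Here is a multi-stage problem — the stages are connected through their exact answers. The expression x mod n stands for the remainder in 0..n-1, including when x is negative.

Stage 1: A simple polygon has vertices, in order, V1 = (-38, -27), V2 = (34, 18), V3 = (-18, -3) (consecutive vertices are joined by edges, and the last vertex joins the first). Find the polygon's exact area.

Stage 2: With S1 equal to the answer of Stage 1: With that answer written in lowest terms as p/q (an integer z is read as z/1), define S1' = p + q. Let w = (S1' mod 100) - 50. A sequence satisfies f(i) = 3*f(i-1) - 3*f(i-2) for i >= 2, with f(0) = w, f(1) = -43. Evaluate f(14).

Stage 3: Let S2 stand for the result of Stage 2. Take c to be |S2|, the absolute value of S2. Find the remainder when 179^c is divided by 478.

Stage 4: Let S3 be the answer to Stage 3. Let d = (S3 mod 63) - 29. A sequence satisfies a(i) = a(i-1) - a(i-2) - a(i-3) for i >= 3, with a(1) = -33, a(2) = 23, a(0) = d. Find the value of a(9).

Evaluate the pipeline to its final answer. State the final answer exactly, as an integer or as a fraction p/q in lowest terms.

Stage 1: cross terms: (-38*18 - 34*-27)=234, (34*-3 - -18*18)=222, (-18*-27 - -38*-3)=372; twice the area = |828| = 828; area = 414; answer 414
Stage 2: S1 = 414; threaded value p + q = 415; w = -35; f(2) = 3*(-43) - 3*(-35) = -24; iterating: f(2)=-24, f(3)=57, f(4)=243, f(5)=558, f(6)=945, f(7)=1161, f(8)=648, f(9)=-1539, f(10)=-6561, f(11)=-15066, f(12)=-25515, f(13)=-31347, f(14)=-17496; answer -17496
Stage 3: S2 = -17496; c = 17496; squarings mod 478: 179^1=179, 179^2=15, 179^4=225, 179^8=435, 179^16=415, 179^32=145, 179^64=471, 179^128=49, 179^256=11, 179^512=121, 179^1024=301, 179^2048=259, 179^4096=161, 179^8192=109, 179^16384=409; 179^17496 = 179^8 * 179^16 * 179^64 * 179^1024 * 179^16384 = 183 (mod 478); answer 183
Stage 4: S3 = 183; d = 28; a(3) = 1*(23) - 1*(-33) - 1*(28) = 28; iterating: a(3)=28, a(4)=38, a(5)=-13, a(6)=-79, a(7)=-104, a(8)=-12, a(9)=171; answer 171

171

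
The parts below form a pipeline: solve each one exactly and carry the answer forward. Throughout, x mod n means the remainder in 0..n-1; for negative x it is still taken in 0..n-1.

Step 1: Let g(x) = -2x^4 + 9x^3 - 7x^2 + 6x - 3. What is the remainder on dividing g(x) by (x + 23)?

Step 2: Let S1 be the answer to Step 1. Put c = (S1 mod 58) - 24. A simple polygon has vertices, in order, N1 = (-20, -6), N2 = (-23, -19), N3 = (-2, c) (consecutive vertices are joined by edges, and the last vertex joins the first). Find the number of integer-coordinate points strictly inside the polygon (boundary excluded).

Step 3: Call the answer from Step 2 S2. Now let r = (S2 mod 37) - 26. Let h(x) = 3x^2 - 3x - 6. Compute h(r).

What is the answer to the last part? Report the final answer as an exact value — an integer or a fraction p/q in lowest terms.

-6

Step 1: remainder = value at the root: -2*(-23)^4 + 9*(-23)^3 - 7*(-23)^2 + 6*(-23)^1 - 3 = (-559682) + (-109503) + (-3703) + (-138) + (-3) = -673029; answer -673029
Step 2: S1 = -673029; c = -21; cross terms: (-20*-19 - -23*-6)=242, (-23*-21 - -2*-19)=445, (-2*-6 - -20*-21)=-408; twice the area = |279| = 279; area = 279/2; boundary points = 1 + 1 + 3 = 5; strictly interior points = area - boundary/2 + 1 = 138; answer 138
Step 3: S2 = 138; r = 1; 3*(1)^2 - 3*(1)^1 - 6 = (3) + (-3) + (-6) = -6; answer -6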